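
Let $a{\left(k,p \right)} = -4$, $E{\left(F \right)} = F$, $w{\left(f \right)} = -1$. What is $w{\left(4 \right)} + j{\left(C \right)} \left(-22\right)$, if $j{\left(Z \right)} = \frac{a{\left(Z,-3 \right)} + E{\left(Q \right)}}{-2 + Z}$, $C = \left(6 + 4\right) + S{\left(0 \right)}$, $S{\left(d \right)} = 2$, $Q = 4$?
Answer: $-1$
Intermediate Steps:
$C = 12$ ($C = \left(6 + 4\right) + 2 = 10 + 2 = 12$)
$j{\left(Z \right)} = 0$ ($j{\left(Z \right)} = \frac{-4 + 4}{-2 + Z} = \frac{0}{-2 + Z} = 0$)
$w{\left(4 \right)} + j{\left(C \right)} \left(-22\right) = -1 + 0 \left(-22\right) = -1 + 0 = -1$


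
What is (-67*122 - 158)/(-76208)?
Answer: 2083/19052 ≈ 0.10933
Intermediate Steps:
(-67*122 - 158)/(-76208) = (-8174 - 158)*(-1/76208) = -8332*(-1/76208) = 2083/19052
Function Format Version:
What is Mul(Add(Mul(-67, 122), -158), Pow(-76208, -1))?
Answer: Rational(2083, 19052) ≈ 0.10933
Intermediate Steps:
Mul(Add(Mul(-67, 122), -158), Pow(-76208, -1)) = Mul(Add(-8174, -158), Rational(-1, 76208)) = Mul(-8332, Rational(-1, 76208)) = Rational(2083, 19052)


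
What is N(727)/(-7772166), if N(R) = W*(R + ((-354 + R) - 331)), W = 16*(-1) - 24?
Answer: 15380/3886083 ≈ 0.0039577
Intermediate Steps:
W = -40 (W = -16 - 24 = -40)
N(R) = 27400 - 80*R (N(R) = -40*(R + ((-354 + R) - 331)) = -40*(R + (-685 + R)) = -40*(-685 + 2*R) = 27400 - 80*R)
N(727)/(-7772166) = (27400 - 80*727)/(-7772166) = (27400 - 58160)*(-1/7772166) = -30760*(-1/7772166) = 15380/3886083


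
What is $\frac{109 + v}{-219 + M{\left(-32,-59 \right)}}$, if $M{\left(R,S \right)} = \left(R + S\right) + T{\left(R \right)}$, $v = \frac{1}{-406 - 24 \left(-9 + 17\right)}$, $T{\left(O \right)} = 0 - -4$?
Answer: $- \frac{21727}{60996} \approx -0.3562$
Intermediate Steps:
$T{\left(O \right)} = 4$ ($T{\left(O \right)} = 0 + 4 = 4$)
$v = - \frac{1}{598}$ ($v = \frac{1}{-406 - 192} = \frac{1}{-598} = - \frac{1}{598} \approx -0.0016722$)
$M{\left(R,S \right)} = 4 + R + S$ ($M{\left(R,S \right)} = \left(R + S\right) + 4 = 4 + R + S$)
$\frac{109 + v}{-219 + M{\left(-32,-59 \right)}} = \frac{109 - \frac{1}{598}}{-219 - 87} = \frac{65181}{598 \left(-219 - 87\right)} = \frac{65181}{598 \left(-306\right)} = \frac{65181}{598} \left(- \frac{1}{306}\right) = - \frac{21727}{60996}$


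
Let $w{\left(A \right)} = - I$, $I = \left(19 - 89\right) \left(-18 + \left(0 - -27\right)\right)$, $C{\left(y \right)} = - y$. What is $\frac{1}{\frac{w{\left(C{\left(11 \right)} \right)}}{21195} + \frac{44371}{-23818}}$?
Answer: $- \frac{11218278}{20565289} \approx -0.5455$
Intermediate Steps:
$I = -630$ ($I = - 70 \left(-18 + \left(0 + 27\right)\right) = - 70 \left(-18 + 27\right) = \left(-70\right) 9 = -630$)
$w{\left(A \right)} = 630$ ($w{\left(A \right)} = \left(-1\right) \left(-630\right) = 630$)
$\frac{1}{\frac{w{\left(C{\left(11 \right)} \right)}}{21195} + \frac{44371}{-23818}} = \frac{1}{\frac{630}{21195} + \frac{44371}{-23818}} = \frac{1}{630 \cdot \frac{1}{21195} + 44371 \left(- \frac{1}{23818}\right)} = \frac{1}{\frac{14}{471} - \frac{44371}{23818}} = \frac{1}{- \frac{20565289}{11218278}} = - \frac{11218278}{20565289}$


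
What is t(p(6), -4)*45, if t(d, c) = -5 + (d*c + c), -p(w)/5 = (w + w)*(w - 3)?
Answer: 31995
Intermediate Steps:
p(w) = -10*w*(-3 + w) (p(w) = -5*(w + w)*(w - 3) = -5*2*w*(-3 + w) = -10*w*(-3 + w))
t(d, c) = -5 + c + c*d (t(d, c) = -5 + (c*d + c) = -5 + (c + c*d) = -5 + c + c*d)
t(p(6), -4)*45 = (-5 - 4 - 40*6*(3 - 1*6))*45 = (-5 - 4 - 40*6*(3 - 6))*45 = (-5 - 4 - 40*6*(-3))*45 = (-5 - 4 - 4*(-180))*45 = (-5 - 4 + 720)*45 = 711*45 = 31995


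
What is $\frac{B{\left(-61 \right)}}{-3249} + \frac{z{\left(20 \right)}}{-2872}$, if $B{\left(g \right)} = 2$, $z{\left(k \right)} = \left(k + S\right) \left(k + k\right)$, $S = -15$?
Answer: $- \frac{81943}{1166391} \approx -0.070253$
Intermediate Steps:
$z{\left(k \right)} = 2 k \left(-15 + k\right)$ ($z{\left(k \right)} = \left(k - 15\right) \left(k + k\right) = \left(-15 + k\right) 2 k = 2 k \left(-15 + k\right)$)
$\frac{B{\left(-61 \right)}}{-3249} + \frac{z{\left(20 \right)}}{-2872} = \frac{2}{-3249} + \frac{2 \cdot 20 \left(-15 + 20\right)}{-2872} = 2 \left(- \frac{1}{3249}\right) + 2 \cdot 20 \cdot 5 \left(- \frac{1}{2872}\right) = - \frac{2}{3249} + 200 \left(- \frac{1}{2872}\right) = - \frac{2}{3249} - \frac{25}{359} = - \frac{81943}{1166391}$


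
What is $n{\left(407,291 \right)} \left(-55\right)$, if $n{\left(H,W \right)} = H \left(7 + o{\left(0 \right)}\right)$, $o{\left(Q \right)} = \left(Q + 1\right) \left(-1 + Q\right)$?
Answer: $-134310$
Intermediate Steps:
$o{\left(Q \right)} = \left(1 + Q\right) \left(-1 + Q\right)$
$n{\left(H,W \right)} = 6 H$ ($n{\left(H,W \right)} = H \left(7 - \left(1 - 0^{2}\right)\right) = H \left(7 + \left(-1 + 0\right)\right) = H \left(7 - 1\right) = H 6 = 6 H$)
$n{\left(407,291 \right)} \left(-55\right) = 6 \cdot 407 \left(-55\right) = 2442 \left(-55\right) = -134310$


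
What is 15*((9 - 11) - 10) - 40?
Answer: -220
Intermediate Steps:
15*((9 - 11) - 10) - 40 = 15*(-2 - 10) - 40 = 15*(-12) - 40 = -180 - 40 = -220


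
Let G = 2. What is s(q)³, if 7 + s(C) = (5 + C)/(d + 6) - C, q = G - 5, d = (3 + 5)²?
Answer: -2685619/42875 ≈ -62.638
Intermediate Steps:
d = 64 (d = 8² = 64)
q = -3 (q = 2 - 5 = -3)
s(C) = -97/14 - 69*C/70 (s(C) = -7 + ((5 + C)/(64 + 6) - C) = -7 + ((5 + C)/70 - C) = -7 + ((5 + C)*(1/70) - C) = -7 + ((1/14 + C/70) - C) = -7 + (1/14 - 69*C/70) = -97/14 - 69*C/70)
s(q)³ = (-97/14 - 69/70*(-3))³ = (-97/14 + 207/70)³ = (-139/35)³ = -2685619/42875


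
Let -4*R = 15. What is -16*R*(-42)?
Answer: -2520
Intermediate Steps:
R = -15/4 (R = -1/4*15 = -15/4 ≈ -3.7500)
-16*R*(-42) = -16*(-15/4)*(-42) = 60*(-42) = -2520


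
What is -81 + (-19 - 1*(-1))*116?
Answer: -2169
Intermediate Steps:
-81 + (-19 - 1*(-1))*116 = -81 + (-19 + 1)*116 = -81 - 18*116 = -81 - 2088 = -2169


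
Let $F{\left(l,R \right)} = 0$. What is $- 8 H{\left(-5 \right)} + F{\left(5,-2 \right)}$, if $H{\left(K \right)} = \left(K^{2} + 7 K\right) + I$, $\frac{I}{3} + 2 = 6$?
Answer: $-16$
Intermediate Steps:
$I = 12$ ($I = -6 + 3 \cdot 6 = -6 + 18 = 12$)
$H{\left(K \right)} = 12 + K^{2} + 7 K$ ($H{\left(K \right)} = \left(K^{2} + 7 K\right) + 12 = 12 + K^{2} + 7 K$)
$- 8 H{\left(-5 \right)} + F{\left(5,-2 \right)} = - 8 \left(12 + \left(-5\right)^{2} + 7 \left(-5\right)\right) + 0 = - 8 \left(12 + 25 - 35\right) + 0 = \left(-8\right) 2 + 0 = -16 + 0 = -16$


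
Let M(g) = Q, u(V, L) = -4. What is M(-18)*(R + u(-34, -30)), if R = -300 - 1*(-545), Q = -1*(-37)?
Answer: 8917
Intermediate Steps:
Q = 37
M(g) = 37
R = 245 (R = -300 + 545 = 245)
M(-18)*(R + u(-34, -30)) = 37*(245 - 4) = 37*241 = 8917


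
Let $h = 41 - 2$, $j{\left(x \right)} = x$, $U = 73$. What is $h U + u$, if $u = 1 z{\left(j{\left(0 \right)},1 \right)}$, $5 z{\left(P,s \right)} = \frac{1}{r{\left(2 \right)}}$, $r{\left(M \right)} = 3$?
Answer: $\frac{42706}{15} \approx 2847.1$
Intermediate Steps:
$h = 39$
$z{\left(P,s \right)} = \frac{1}{15}$ ($z{\left(P,s \right)} = \frac{1}{5 \cdot 3} = \frac{1}{5} \cdot \frac{1}{3} = \frac{1}{15}$)
$u = \frac{1}{15}$ ($u = 1 \cdot \frac{1}{15} = \frac{1}{15} \approx 0.066667$)
$h U + u = 39 \cdot 73 + \frac{1}{15} = 2847 + \frac{1}{15} = \frac{42706}{15}$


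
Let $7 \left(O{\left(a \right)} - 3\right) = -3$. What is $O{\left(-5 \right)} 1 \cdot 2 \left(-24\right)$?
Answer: $- \frac{864}{7} \approx -123.43$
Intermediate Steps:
$O{\left(a \right)} = \frac{18}{7}$ ($O{\left(a \right)} = 3 + \frac{1}{7} \left(-3\right) = 3 - \frac{3}{7} = \frac{18}{7}$)
$O{\left(-5 \right)} 1 \cdot 2 \left(-24\right) = \frac{18 \cdot 1 \cdot 2}{7} \left(-24\right) = \frac{18}{7} \cdot 2 \left(-24\right) = \frac{36}{7} \left(-24\right) = - \frac{864}{7}$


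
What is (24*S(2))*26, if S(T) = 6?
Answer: 3744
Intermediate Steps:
(24*S(2))*26 = (24*6)*26 = 144*26 = 3744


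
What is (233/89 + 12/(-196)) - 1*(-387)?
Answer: 1698857/4361 ≈ 389.56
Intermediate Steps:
(233/89 + 12/(-196)) - 1*(-387) = (233*(1/89) + 12*(-1/196)) + 387 = (233/89 - 3/49) + 387 = 11150/4361 + 387 = 1698857/4361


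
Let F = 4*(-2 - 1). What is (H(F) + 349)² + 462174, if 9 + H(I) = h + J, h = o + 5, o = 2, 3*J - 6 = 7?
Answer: 5270482/9 ≈ 5.8561e+5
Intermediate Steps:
J = 13/3 (J = 2 + (⅓)*7 = 2 + 7/3 = 13/3 ≈ 4.3333)
F = -12 (F = 4*(-3) = -12)
h = 7 (h = 2 + 5 = 7)
H(I) = 7/3 (H(I) = -9 + (7 + 13/3) = -9 + 34/3 = 7/3)
(H(F) + 349)² + 462174 = (7/3 + 349)² + 462174 = (1054/3)² + 462174 = 1110916/9 + 462174 = 5270482/9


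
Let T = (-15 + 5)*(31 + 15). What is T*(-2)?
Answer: 920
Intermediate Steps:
T = -460 (T = -10*46 = -460)
T*(-2) = -460*(-2) = 920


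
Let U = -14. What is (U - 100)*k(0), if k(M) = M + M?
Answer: 0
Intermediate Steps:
k(M) = 2*M
(U - 100)*k(0) = (-14 - 100)*(2*0) = -114*0 = 0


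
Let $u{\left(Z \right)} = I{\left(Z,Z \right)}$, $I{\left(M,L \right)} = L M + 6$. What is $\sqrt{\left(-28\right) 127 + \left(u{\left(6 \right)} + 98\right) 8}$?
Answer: $2 i \sqrt{609} \approx 49.356 i$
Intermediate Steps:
$I{\left(M,L \right)} = 6 + L M$
$u{\left(Z \right)} = 6 + Z^{2}$ ($u{\left(Z \right)} = 6 + Z Z = 6 + Z^{2}$)
$\sqrt{\left(-28\right) 127 + \left(u{\left(6 \right)} + 98\right) 8} = \sqrt{\left(-28\right) 127 + \left(\left(6 + 6^{2}\right) + 98\right) 8} = \sqrt{-3556 + \left(\left(6 + 36\right) + 98\right) 8} = \sqrt{-3556 + \left(42 + 98\right) 8} = \sqrt{-3556 + 140 \cdot 8} = \sqrt{-3556 + 1120} = \sqrt{-2436} = 2 i \sqrt{609}$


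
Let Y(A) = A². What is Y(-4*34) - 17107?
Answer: 1389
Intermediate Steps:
Y(-4*34) - 17107 = (-4*34)² - 17107 = (-136)² - 17107 = 18496 - 17107 = 1389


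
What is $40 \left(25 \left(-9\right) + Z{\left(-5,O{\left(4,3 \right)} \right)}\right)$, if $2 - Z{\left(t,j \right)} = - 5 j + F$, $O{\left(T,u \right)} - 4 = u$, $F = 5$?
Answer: $-7720$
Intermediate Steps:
$O{\left(T,u \right)} = 4 + u$
$Z{\left(t,j \right)} = -3 + 5 j$ ($Z{\left(t,j \right)} = 2 - \left(- 5 j + 5\right) = 2 - \left(5 - 5 j\right) = 2 + \left(-5 + 5 j\right) = -3 + 5 j$)
$40 \left(25 \left(-9\right) + Z{\left(-5,O{\left(4,3 \right)} \right)}\right) = 40 \left(25 \left(-9\right) - \left(3 - 5 \left(4 + 3\right)\right)\right) = 40 \left(-225 + \left(-3 + 5 \cdot 7\right)\right) = 40 \left(-225 + \left(-3 + 35\right)\right) = 40 \left(-225 + 32\right) = 40 \left(-193\right) = -7720$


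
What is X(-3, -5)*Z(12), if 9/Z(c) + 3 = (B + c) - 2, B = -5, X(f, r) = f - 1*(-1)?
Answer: -9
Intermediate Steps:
X(f, r) = 1 + f (X(f, r) = f + 1 = 1 + f)
Z(c) = 9/(-10 + c) (Z(c) = 9/(-3 + ((-5 + c) - 2)) = 9/(-3 + (-7 + c)) = 9/(-10 + c))
X(-3, -5)*Z(12) = (1 - 3)*(9/(-10 + 12)) = -18/2 = -2*9/2 = -9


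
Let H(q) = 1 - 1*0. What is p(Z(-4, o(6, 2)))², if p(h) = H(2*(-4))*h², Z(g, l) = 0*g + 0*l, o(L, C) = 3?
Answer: 0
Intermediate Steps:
H(q) = 1 (H(q) = 1 + 0 = 1)
Z(g, l) = 0 (Z(g, l) = 0 + 0 = 0)
p(h) = h² (p(h) = 1*h² = h²)
p(Z(-4, o(6, 2)))² = (0²)² = 0² = 0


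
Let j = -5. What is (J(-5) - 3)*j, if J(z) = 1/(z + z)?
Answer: 31/2 ≈ 15.500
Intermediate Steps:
J(z) = 1/(2*z)
(J(-5) - 3)*j = ((1/2)/(-5) - 3)*(-5) = ((1/2)*(-1/5) - 3)*(-5) = (-1/10 - 3)*(-5) = -31/10*(-5) = 31/2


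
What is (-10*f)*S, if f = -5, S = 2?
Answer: 100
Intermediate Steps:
(-10*f)*S = -10*(-5)*2 = 50*2 = 100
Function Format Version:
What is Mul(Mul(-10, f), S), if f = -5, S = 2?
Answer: 100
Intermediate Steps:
Mul(Mul(-10, f), S) = Mul(Mul(-10, -5), 2) = Mul(50, 2) = 100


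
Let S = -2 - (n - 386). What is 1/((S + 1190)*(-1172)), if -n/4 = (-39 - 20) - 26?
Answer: -1/1446248 ≈ -6.9144e-7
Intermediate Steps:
n = 340 (n = -4*((-39 - 20) - 26) = -4*(-59 - 26) = -4*(-85) = 340)
S = 44 (S = -2 - (340 - 386) = -2 - 1*(-46) = -2 + 46 = 44)
1/((S + 1190)*(-1172)) = 1/((44 + 1190)*(-1172)) = 1/(1234*(-1172)) = 1/(-1446248) = -1/1446248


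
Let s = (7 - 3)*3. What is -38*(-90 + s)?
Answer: 2964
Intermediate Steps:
s = 12 (s = 4*3 = 12)
-38*(-90 + s) = -38*(-90 + 12) = -38*(-78) = 2964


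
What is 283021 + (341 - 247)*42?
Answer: 286969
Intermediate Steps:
283021 + (341 - 247)*42 = 283021 + 94*42 = 283021 + 3948 = 286969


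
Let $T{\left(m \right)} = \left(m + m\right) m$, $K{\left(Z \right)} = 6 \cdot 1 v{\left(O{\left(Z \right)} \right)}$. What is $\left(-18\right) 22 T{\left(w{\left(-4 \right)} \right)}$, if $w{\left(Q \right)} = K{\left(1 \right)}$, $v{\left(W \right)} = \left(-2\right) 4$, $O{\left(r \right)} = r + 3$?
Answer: $-1824768$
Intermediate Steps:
$O{\left(r \right)} = 3 + r$
$v{\left(W \right)} = -8$
$K{\left(Z \right)} = -48$ ($K{\left(Z \right)} = 6 \cdot 1 \left(-8\right) = 6 \left(-8\right) = -48$)
$w{\left(Q \right)} = -48$
$T{\left(m \right)} = 2 m^{2}$ ($T{\left(m \right)} = 2 m m = 2 m^{2}$)
$\left(-18\right) 22 T{\left(w{\left(-4 \right)} \right)} = \left(-18\right) 22 \cdot 2 \left(-48\right)^{2} = - 396 \cdot 2 \cdot 2304 = \left(-396\right) 4608 = -1824768$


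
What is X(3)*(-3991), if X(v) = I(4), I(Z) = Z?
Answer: -15964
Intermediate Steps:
X(v) = 4
X(3)*(-3991) = 4*(-3991) = -15964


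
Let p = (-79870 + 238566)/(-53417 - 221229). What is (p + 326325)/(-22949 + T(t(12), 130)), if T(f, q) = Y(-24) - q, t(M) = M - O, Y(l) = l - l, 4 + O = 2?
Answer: -914527523/64679133 ≈ -14.139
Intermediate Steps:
O = -2 (O = -4 + 2 = -2)
Y(l) = 0
p = -79348/137323 (p = 158696/(-274646) = 158696*(-1/274646) = -79348/137323 ≈ -0.57782)
t(M) = 2 + M (t(M) = M - 1*(-2) = M + 2 = 2 + M)
T(f, q) = -q (T(f, q) = 0 - q = -q)
(p + 326325)/(-22949 + T(t(12), 130)) = (-79348/137323 + 326325)/(-22949 - 1*130) = 44811848627/(137323*(-22949 - 130)) = (44811848627/137323)/(-23079) = (44811848627/137323)*(-1/23079) = -914527523/64679133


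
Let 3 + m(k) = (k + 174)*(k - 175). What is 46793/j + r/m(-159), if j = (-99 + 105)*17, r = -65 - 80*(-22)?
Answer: 8681497/18938 ≈ 458.42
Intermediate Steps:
r = 1695 (r = -65 + 1760 = 1695)
j = 102 (j = 6*17 = 102)
m(k) = -3 + (-175 + k)*(174 + k) (m(k) = -3 + (k + 174)*(k - 175) = -3 + (174 + k)*(-175 + k) = -3 + (-175 + k)*(174 + k))
46793/j + r/m(-159) = 46793/102 + 1695/(-30453 + (-159)² - 1*(-159)) = 46793*(1/102) + 1695/(-30453 + 25281 + 159) = 46793/102 + 1695/(-5013) = 46793/102 + 1695*(-1/5013) = 46793/102 - 565/1671 = 8681497/18938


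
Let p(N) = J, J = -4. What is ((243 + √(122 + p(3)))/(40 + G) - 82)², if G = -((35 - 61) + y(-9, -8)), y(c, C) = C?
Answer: (5825 - √118)²/5476 ≈ 6173.2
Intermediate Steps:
p(N) = -4
G = 34 (G = -((35 - 61) - 8) = -(-26 - 8) = -1*(-34) = 34)
((243 + √(122 + p(3)))/(40 + G) - 82)² = ((243 + √(122 - 4))/(40 + 34) - 82)² = ((243 + √118)/74 - 82)² = ((243 + √118)*(1/74) - 82)² = ((243/74 + √118/74) - 82)² = (-5825/74 + √118/74)²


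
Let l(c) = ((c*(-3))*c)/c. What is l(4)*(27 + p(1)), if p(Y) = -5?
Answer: -264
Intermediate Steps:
l(c) = -3*c (l(c) = ((-3*c)*c)/c = (-3*c²)/c = -3*c)
l(4)*(27 + p(1)) = (-3*4)*(27 - 5) = -12*22 = -264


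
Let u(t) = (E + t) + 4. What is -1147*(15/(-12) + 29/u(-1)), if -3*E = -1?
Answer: -170903/20 ≈ -8545.2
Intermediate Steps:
E = ⅓ (E = -⅓*(-1) = ⅓ ≈ 0.33333)
u(t) = 13/3 + t (u(t) = (⅓ + t) + 4 = 13/3 + t)
-1147*(15/(-12) + 29/u(-1)) = -1147*(15/(-12) + 29/(13/3 - 1)) = -1147*(15*(-1/12) + 29/(10/3)) = -1147*(-5/4 + 29*(3/10)) = -1147*(-5/4 + 87/10) = -1147*149/20 = -170903/20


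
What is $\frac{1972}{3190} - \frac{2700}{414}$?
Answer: $- \frac{7468}{1265} \approx -5.9036$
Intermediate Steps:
$\frac{1972}{3190} - \frac{2700}{414} = 1972 \cdot \frac{1}{3190} - \frac{150}{23} = \frac{34}{55} - \frac{150}{23} = - \frac{7468}{1265}$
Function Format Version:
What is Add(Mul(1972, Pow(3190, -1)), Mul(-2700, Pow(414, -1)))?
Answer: Rational(-7468, 1265) ≈ -5.9036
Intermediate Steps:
Add(Mul(1972, Pow(3190, -1)), Mul(-2700, Pow(414, -1))) = Add(Mul(1972, Rational(1, 3190)), Mul(-2700, Rational(1, 414))) = Add(Rational(34, 55), Rational(-150, 23)) = Rational(-7468, 1265)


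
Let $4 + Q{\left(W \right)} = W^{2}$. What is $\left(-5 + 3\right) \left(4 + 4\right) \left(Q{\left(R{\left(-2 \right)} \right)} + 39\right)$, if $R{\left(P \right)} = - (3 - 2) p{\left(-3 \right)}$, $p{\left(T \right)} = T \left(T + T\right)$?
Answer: $-5744$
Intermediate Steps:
$p{\left(T \right)} = 2 T^{2}$ ($p{\left(T \right)} = T 2 T = 2 T^{2}$)
$R{\left(P \right)} = -18$ ($R{\left(P \right)} = - (3 - 2) 2 \left(-3\right)^{2} = \left(-1\right) 1 \cdot 2 \cdot 9 = \left(-1\right) 18 = -18$)
$Q{\left(W \right)} = -4 + W^{2}$
$\left(-5 + 3\right) \left(4 + 4\right) \left(Q{\left(R{\left(-2 \right)} \right)} + 39\right) = \left(-5 + 3\right) \left(4 + 4\right) \left(\left(-4 + \left(-18\right)^{2}\right) + 39\right) = \left(-2\right) 8 \left(\left(-4 + 324\right) + 39\right) = - 16 \left(320 + 39\right) = \left(-16\right) 359 = -5744$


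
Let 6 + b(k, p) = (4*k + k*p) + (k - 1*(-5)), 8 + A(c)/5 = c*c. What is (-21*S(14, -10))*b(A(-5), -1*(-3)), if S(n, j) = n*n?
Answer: -2794764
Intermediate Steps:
S(n, j) = n²
A(c) = -40 + 5*c² (A(c) = -40 + 5*(c*c) = -40 + 5*c²)
b(k, p) = -1 + 5*k + k*p (b(k, p) = -6 + ((4*k + k*p) + (k - 1*(-5))) = -6 + ((4*k + k*p) + (k + 5)) = -6 + ((4*k + k*p) + (5 + k)) = -6 + (5 + 5*k + k*p) = -1 + 5*k + k*p)
(-21*S(14, -10))*b(A(-5), -1*(-3)) = (-21*14²)*(-1 + 5*(-40 + 5*(-5)²) + (-40 + 5*(-5)²)*(-1*(-3))) = (-21*196)*(-1 + 5*(-40 + 5*25) + (-40 + 5*25)*3) = -4116*(-1 + 5*(-40 + 125) + (-40 + 125)*3) = -4116*(-1 + 5*85 + 85*3) = -4116*(-1 + 425 + 255) = -4116*679 = -2794764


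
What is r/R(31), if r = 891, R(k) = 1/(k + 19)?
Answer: 44550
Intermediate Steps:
R(k) = 1/(19 + k)
r/R(31) = 891/(1/(19 + 31)) = 891/(1/50) = 891*50 = 44550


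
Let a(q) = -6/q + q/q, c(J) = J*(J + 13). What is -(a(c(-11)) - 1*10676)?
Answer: 117422/11 ≈ 10675.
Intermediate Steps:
c(J) = J*(13 + J)
a(q) = 1 - 6/q (a(q) = -6/q + 1 = 1 - 6/q)
-(a(c(-11)) - 1*10676) = -((-6 - 11*(13 - 11))/((-11*(13 - 11))) - 1*10676) = -((-6 - 11*2)/((-11*2)) - 10676) = -((-6 - 22)/(-22) - 10676) = -(-1/22*(-28) - 10676) = -(14/11 - 10676) = -1*(-117422/11) = 117422/11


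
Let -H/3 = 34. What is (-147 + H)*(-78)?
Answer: 19422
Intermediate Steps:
H = -102 (H = -3*34 = -102)
(-147 + H)*(-78) = (-147 - 102)*(-78) = -249*(-78) = 19422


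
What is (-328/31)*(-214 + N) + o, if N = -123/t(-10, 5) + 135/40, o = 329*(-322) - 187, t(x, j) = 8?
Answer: -3215747/31 ≈ -1.0373e+5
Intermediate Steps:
o = -106125 (o = -105938 - 187 = -106125)
N = -12 (N = -123/8 + 135/40 = -123*⅛ + 135*(1/40) = -123/8 + 27/8 = -12)
(-328/31)*(-214 + N) + o = (-328/31)*(-214 - 12) - 106125 = -328*1/31*(-226) - 106125 = -328/31*(-226) - 106125 = 74128/31 - 106125 = -3215747/31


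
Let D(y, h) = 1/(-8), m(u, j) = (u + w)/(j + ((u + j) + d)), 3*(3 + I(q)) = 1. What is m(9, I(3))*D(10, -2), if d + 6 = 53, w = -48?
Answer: 117/1216 ≈ 0.096217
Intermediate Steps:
d = 47 (d = -6 + 53 = 47)
I(q) = -8/3 (I(q) = -3 + (⅓)*1 = -3 + ⅓ = -8/3)
m(u, j) = (-48 + u)/(47 + u + 2*j) (m(u, j) = (u - 48)/(j + ((u + j) + 47)) = (-48 + u)/(j + ((j + u) + 47)) = (-48 + u)/(j + (47 + j + u)) = (-48 + u)/(47 + u + 2*j))
D(y, h) = -⅛
m(9, I(3))*D(10, -2) = ((-48 + 9)/(47 + 9 + 2*(-8/3)))*(-⅛) = (-39/(47 + 9 - 16/3))*(-⅛) = (-39/(152/3))*(-⅛) = ((3/152)*(-39))*(-⅛) = -117/152*(-⅛) = 117/1216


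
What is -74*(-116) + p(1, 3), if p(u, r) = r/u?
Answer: 8587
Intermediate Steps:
-74*(-116) + p(1, 3) = -74*(-116) + 3/1 = 8584 + 3*1 = 8584 + 3 = 8587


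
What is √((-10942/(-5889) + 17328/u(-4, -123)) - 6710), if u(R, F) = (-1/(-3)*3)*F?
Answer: 2*I*√99820390771842/241449 ≈ 82.759*I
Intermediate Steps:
u(R, F) = F (u(R, F) = (-1*(-⅓)*3)*F = ((⅓)*3)*F = 1*F = F)
√((-10942/(-5889) + 17328/u(-4, -123)) - 6710) = √((-10942/(-5889) + 17328/(-123)) - 6710) = √((-10942*(-1/5889) + 17328*(-1/123)) - 6710) = √((10942/5889 - 5776/41) - 6710) = √(-33566242/241449 - 6710) = √(-1653689032/241449) = 2*I*√99820390771842/241449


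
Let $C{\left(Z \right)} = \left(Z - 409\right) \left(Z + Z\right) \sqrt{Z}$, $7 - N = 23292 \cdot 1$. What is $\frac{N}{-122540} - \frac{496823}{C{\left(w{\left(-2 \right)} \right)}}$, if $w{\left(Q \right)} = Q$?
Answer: $\frac{4657}{24508} + \frac{496823 i \sqrt{2}}{3288} \approx 0.19002 + 213.69 i$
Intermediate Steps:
$N = -23285$ ($N = 7 - 23292 \cdot 1 = 7 - 23292 = -23285$)
$C{\left(Z \right)} = 2 Z^{\frac{3}{2}} \left(-409 + Z\right)$ ($C{\left(Z \right)} = \left(-409 + Z\right) 2 Z \sqrt{Z} = 2 Z \left(-409 + Z\right) \sqrt{Z} = 2 Z^{\frac{3}{2}} \left(-409 + Z\right)$)
$\frac{N}{-122540} - \frac{496823}{C{\left(w{\left(-2 \right)} \right)}} = - \frac{23285}{-122540} - \frac{496823}{2 \left(-2\right)^{\frac{3}{2}} \left(-409 - 2\right)} = \left(-23285\right) \left(- \frac{1}{122540}\right) - \frac{496823}{2 \left(- 2 i \sqrt{2}\right) \left(-411\right)} = \frac{4657}{24508} - \frac{496823}{1644 i \sqrt{2}} = \frac{4657}{24508} - 496823 \left(- \frac{i \sqrt{2}}{3288}\right) = \frac{4657}{24508} + \frac{496823 i \sqrt{2}}{3288}$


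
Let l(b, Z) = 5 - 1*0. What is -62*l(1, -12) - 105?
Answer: -415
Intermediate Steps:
l(b, Z) = 5 (l(b, Z) = 5 + 0 = 5)
-62*l(1, -12) - 105 = -62*5 - 105 = -310 - 105 = -415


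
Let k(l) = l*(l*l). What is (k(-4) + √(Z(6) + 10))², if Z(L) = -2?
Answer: 4104 - 256*√2 ≈ 3742.0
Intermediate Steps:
k(l) = l³ (k(l) = l*l² = l³)
(k(-4) + √(Z(6) + 10))² = ((-4)³ + √(-2 + 10))² = (-64 + √8)² = (-64 + 2*√2)²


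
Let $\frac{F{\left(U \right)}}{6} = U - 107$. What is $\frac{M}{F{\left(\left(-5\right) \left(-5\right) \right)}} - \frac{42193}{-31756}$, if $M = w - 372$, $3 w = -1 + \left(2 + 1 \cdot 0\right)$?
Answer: $\frac{12210601}{5858982} \approx 2.0841$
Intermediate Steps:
$w = \frac{1}{3}$ ($w = \frac{-1 + \left(2 + 1 \cdot 0\right)}{3} = \frac{-1 + \left(2 + 0\right)}{3} = \frac{-1 + 2}{3} = \frac{1}{3} \cdot 1 = \frac{1}{3} \approx 0.33333$)
$M = - \frac{1115}{3}$ ($M = \frac{1}{3} - 372 = - \frac{1115}{3} \approx -371.67$)
$F{\left(U \right)} = -642 + 6 U$ ($F{\left(U \right)} = 6 \left(U - 107\right) = 6 \left(-107 + U\right) = -642 + 6 U$)
$\frac{M}{F{\left(\left(-5\right) \left(-5\right) \right)}} - \frac{42193}{-31756} = - \frac{1115}{3 \left(-642 + 6 \left(\left(-5\right) \left(-5\right)\right)\right)} - \frac{42193}{-31756} = - \frac{1115}{3 \left(-642 + 6 \cdot 25\right)} - - \frac{42193}{31756} = - \frac{1115}{3 \left(-642 + 150\right)} + \frac{42193}{31756} = - \frac{1115}{3 \left(-492\right)} + \frac{42193}{31756} = \left(- \frac{1115}{3}\right) \left(- \frac{1}{492}\right) + \frac{42193}{31756} = \frac{1115}{1476} + \frac{42193}{31756} = \frac{12210601}{5858982}$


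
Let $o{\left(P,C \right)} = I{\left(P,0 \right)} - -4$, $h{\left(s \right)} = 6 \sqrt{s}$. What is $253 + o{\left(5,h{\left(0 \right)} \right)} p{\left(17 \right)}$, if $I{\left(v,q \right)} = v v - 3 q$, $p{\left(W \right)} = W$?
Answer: $746$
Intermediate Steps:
$I{\left(v,q \right)} = v^{2} - 3 q$
$o{\left(P,C \right)} = 4 + P^{2}$ ($o{\left(P,C \right)} = \left(P^{2} - 0\right) - -4 = \left(P^{2} + 0\right) + 4 = P^{2} + 4 = 4 + P^{2}$)
$253 + o{\left(5,h{\left(0 \right)} \right)} p{\left(17 \right)} = 253 + \left(4 + 5^{2}\right) 17 = 253 + \left(4 + 25\right) 17 = 253 + 29 \cdot 17 = 253 + 493 = 746$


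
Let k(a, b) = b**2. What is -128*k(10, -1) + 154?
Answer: 26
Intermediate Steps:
-128*k(10, -1) + 154 = -128*(-1)**2 + 154 = -128*1 + 154 = -128 + 154 = 26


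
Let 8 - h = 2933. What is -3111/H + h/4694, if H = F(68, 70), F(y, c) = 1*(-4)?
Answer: 7295667/9388 ≈ 777.13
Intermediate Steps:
h = -2925 (h = 8 - 1*2933 = 8 - 2933 = -2925)
F(y, c) = -4
H = -4
-3111/H + h/4694 = -3111/(-4) - 2925/4694 = -3111*(-1/4) - 2925*1/4694 = 3111/4 - 2925/4694 = 7295667/9388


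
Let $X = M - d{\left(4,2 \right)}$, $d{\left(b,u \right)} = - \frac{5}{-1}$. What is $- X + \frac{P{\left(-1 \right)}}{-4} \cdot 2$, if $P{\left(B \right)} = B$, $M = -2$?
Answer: $\frac{15}{2} \approx 7.5$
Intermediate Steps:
$d{\left(b,u \right)} = 5$ ($d{\left(b,u \right)} = \left(-5\right) \left(-1\right) = 5$)
$X = -7$ ($X = -2 - 5 = -7$)
$- X + \frac{P{\left(-1 \right)}}{-4} \cdot 2 = \left(-1\right) \left(-7\right) + - \frac{1}{-4} \cdot 2 = 7 + \left(-1\right) \left(- \frac{1}{4}\right) 2 = 7 + \frac{1}{4} \cdot 2 = 7 + \frac{1}{2} = \frac{15}{2}$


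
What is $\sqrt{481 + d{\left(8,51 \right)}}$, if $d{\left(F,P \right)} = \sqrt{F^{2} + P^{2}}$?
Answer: $\sqrt{481 + \sqrt{2665}} \approx 23.079$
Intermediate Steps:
$\sqrt{481 + d{\left(8,51 \right)}} = \sqrt{481 + \sqrt{8^{2} + 51^{2}}} = \sqrt{481 + \sqrt{64 + 2601}} = \sqrt{481 + \sqrt{2665}}$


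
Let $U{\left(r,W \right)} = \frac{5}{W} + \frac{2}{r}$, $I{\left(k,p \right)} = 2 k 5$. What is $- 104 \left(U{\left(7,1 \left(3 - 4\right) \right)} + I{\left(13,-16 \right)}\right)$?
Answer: $- \frac{91208}{7} \approx -13030.0$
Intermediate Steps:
$I{\left(k,p \right)} = 10 k$ ($I{\left(k,p \right)} = 2 \cdot 5 k = 10 k$)
$U{\left(r,W \right)} = \frac{2}{r} + \frac{5}{W}$
$- 104 \left(U{\left(7,1 \left(3 - 4\right) \right)} + I{\left(13,-16 \right)}\right) = - 104 \left(\left(\frac{2}{7} + \frac{5}{1 \left(3 - 4\right)}\right) + 10 \cdot 13\right) = - 104 \left(\left(2 \cdot \frac{1}{7} + \frac{5}{1 \left(-1\right)}\right) + 130\right) = - 104 \left(\left(\frac{2}{7} + \frac{5}{-1}\right) + 130\right) = - 104 \left(\left(\frac{2}{7} + 5 \left(-1\right)\right) + 130\right) = - 104 \left(\left(\frac{2}{7} - 5\right) + 130\right) = - 104 \left(- \frac{33}{7} + 130\right) = \left(-104\right) \frac{877}{7} = - \frac{91208}{7}$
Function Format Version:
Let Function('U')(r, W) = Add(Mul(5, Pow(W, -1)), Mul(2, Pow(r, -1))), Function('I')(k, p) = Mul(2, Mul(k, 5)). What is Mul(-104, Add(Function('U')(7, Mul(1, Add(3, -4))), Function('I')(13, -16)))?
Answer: Rational(-91208, 7) ≈ -13030.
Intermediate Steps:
Function('I')(k, p) = Mul(10, k) (Function('I')(k, p) = Mul(2, Mul(5, k)) = Mul(10, k))
Function('U')(r, W) = Add(Mul(2, Pow(r, -1)), Mul(5, Pow(W, -1)))
Mul(-104, Add(Function('U')(7, Mul(1, Add(3, -4))), Function('I')(13, -16))) = Mul(-104, Add(Add(Mul(2, Pow(7, -1)), Mul(5, Pow(Mul(1, Add(3, -4)), -1))), Mul(10, 13))) = Mul(-104, Add(Add(Mul(2, Rational(1, 7)), Mul(5, Pow(Mul(1, -1), -1))), 130)) = Mul(-104, Add(Add(Rational(2, 7), Mul(5, Pow(-1, -1))), 130)) = Mul(-104, Add(Add(Rational(2, 7), Mul(5, -1)), 130)) = Mul(-104, Add(Add(Rational(2, 7), -5), 130)) = Mul(-104, Add(Rational(-33, 7), 130)) = Mul(-104, Rational(877, 7)) = Rational(-91208, 7)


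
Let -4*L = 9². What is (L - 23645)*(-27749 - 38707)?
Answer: 1572697854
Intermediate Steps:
L = -81/4 (L = -¼*9² = -¼*81 = -81/4 ≈ -20.250)
(L - 23645)*(-27749 - 38707) = (-81/4 - 23645)*(-27749 - 38707) = -94661/4*(-66456) = 1572697854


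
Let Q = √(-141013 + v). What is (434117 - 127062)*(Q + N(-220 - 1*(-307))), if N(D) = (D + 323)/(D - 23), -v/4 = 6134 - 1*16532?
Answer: 62946275/32 + 2149385*I*√2029 ≈ 1.9671e+6 + 9.6818e+7*I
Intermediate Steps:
v = 41592 (v = -4*(6134 - 1*16532) = -4*(6134 - 16532) = -4*(-10398) = 41592)
N(D) = (323 + D)/(-23 + D)
Q = 7*I*√2029 (Q = √(-141013 + 41592) = √(-99421) = 7*I*√2029 ≈ 315.31*I)
(434117 - 127062)*(Q + N(-220 - 1*(-307))) = (434117 - 127062)*(7*I*√2029 + (323 + (-220 - 1*(-307)))/(-23 + (-220 - 1*(-307)))) = 307055*(7*I*√2029 + (323 + (-220 + 307))/(-23 + (-220 + 307))) = 307055*(7*I*√2029 + (323 + 87)/(-23 + 87)) = 307055*(7*I*√2029 + 410/64) = 307055*(7*I*√2029 + (1/64)*410) = 307055*(7*I*√2029 + 205/32) = 307055*(205/32 + 7*I*√2029) = 62946275/32 + 2149385*I*√2029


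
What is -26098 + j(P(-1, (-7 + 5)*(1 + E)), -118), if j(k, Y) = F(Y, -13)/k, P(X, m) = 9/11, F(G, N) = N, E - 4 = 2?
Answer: -235025/9 ≈ -26114.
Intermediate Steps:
E = 6 (E = 4 + 2 = 6)
P(X, m) = 9/11 (P(X, m) = 9*(1/11) = 9/11)
j(k, Y) = -13/k
-26098 + j(P(-1, (-7 + 5)*(1 + E)), -118) = -26098 - 13/9/11 = -26098 - 13*11/9 = -26098 - 143/9 = -235025/9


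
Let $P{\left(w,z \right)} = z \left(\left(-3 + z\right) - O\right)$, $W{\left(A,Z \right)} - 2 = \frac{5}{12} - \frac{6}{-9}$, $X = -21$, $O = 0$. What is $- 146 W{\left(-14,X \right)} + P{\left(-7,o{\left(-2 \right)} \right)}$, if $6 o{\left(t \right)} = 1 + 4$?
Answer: $- \frac{16271}{36} \approx -451.97$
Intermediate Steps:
$o{\left(t \right)} = \frac{5}{6}$ ($o{\left(t \right)} = \frac{1 + 4}{6} = \frac{1}{6} \cdot 5 = \frac{5}{6}$)
$W{\left(A,Z \right)} = \frac{37}{12}$ ($W{\left(A,Z \right)} = 2 + \left(\frac{5}{12} - \frac{6}{-9}\right) = 2 + \left(5 \cdot \frac{1}{12} - - \frac{2}{3}\right) = 2 + \left(\frac{5}{12} + \frac{2}{3}\right) = 2 + \frac{13}{12} = \frac{37}{12}$)
$P{\left(w,z \right)} = z \left(-3 + z\right)$ ($P{\left(w,z \right)} = z \left(\left(-3 + z\right) - 0\right) = z \left(\left(-3 + z\right) + 0\right) = z \left(-3 + z\right)$)
$- 146 W{\left(-14,X \right)} + P{\left(-7,o{\left(-2 \right)} \right)} = \left(-146\right) \frac{37}{12} + \frac{5 \left(-3 + \frac{5}{6}\right)}{6} = - \frac{2701}{6} + \frac{5}{6} \left(- \frac{13}{6}\right) = - \frac{2701}{6} - \frac{65}{36} = - \frac{16271}{36}$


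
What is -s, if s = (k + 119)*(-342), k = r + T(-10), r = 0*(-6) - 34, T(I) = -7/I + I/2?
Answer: 137997/5 ≈ 27599.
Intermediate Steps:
T(I) = I/2 - 7/I (T(I) = -7/I + I*(½) = -7/I + I/2 = I/2 - 7/I)
r = -34 (r = 0 - 34 = -34)
k = -383/10 (k = -34 + ((½)*(-10) - 7/(-10)) = -34 + (-5 - 7*(-⅒)) = -34 + (-5 + 7/10) = -34 - 43/10 = -383/10 ≈ -38.300)
s = -137997/5 (s = (-383/10 + 119)*(-342) = (807/10)*(-342) = -137997/5 ≈ -27599.)
-s = -1*(-137997/5) = 137997/5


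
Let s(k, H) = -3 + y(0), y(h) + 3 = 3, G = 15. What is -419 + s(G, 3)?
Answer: -422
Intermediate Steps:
y(h) = 0 (y(h) = -3 + 3 = 0)
s(k, H) = -3 (s(k, H) = -3 + 0 = -3)
-419 + s(G, 3) = -419 - 3 = -422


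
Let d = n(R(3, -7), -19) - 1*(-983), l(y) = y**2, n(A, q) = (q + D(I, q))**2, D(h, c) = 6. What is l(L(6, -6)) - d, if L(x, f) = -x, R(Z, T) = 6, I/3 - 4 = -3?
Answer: -1116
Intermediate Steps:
I = 3 (I = 12 + 3*(-3) = 12 - 9 = 3)
n(A, q) = (6 + q)**2 (n(A, q) = (q + 6)**2 = (6 + q)**2)
d = 1152 (d = (6 - 19)**2 - 1*(-983) = (-13)**2 + 983 = 169 + 983 = 1152)
l(L(6, -6)) - d = (-1*6)**2 - 1*1152 = (-6)**2 - 1152 = 36 - 1152 = -1116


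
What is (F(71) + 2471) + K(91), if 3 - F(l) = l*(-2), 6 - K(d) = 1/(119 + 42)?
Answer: 422141/161 ≈ 2622.0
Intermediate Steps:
K(d) = 965/161 (K(d) = 6 - 1/(119 + 42) = 6 - 1/161 = 965/161)
F(l) = 3 + 2*l (F(l) = 3 - l*(-2) = 3 - (-2)*l = 3 + 2*l)
(F(71) + 2471) + K(91) = ((3 + 2*71) + 2471) + 965/161 = ((3 + 142) + 2471) + 965/161 = (145 + 2471) + 965/161 = 2616 + 965/161 = 422141/161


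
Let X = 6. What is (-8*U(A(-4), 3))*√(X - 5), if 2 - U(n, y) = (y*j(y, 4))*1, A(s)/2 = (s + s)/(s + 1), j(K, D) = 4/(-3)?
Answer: -48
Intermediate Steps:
j(K, D) = -4/3 (j(K, D) = 4*(-⅓) = -4/3)
A(s) = 4*s/(1 + s) (A(s) = 2*((s + s)/(s + 1)) = 2*((2*s)/(1 + s)) = 2*(2*s/(1 + s)) = 4*s/(1 + s))
U(n, y) = 2 + 4*y/3 (U(n, y) = 2 - y*(-4/3) = 2 - (-4*y/3) = 2 - (-4)*y/3 = 2 + 4*y/3)
(-8*U(A(-4), 3))*√(X - 5) = (-8*(2 + (4/3)*3))*√(6 - 5) = (-8*(2 + 4))*√1 = -8*6*1 = -48*1 = -48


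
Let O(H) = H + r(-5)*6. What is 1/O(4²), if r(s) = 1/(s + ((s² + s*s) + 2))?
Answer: 47/758 ≈ 0.062005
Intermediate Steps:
r(s) = 1/(2 + s + 2*s²) (r(s) = 1/(s + ((s² + s²) + 2)) = 1/(s + (2*s² + 2)) = 1/(s + (2 + 2*s²)) = 1/(2 + s + 2*s²))
O(H) = 6/47 + H (O(H) = H + 6/(2 - 5 + 2*(-5)²) = H + 6/(2 - 5 + 2*25) = H + 6/(2 - 5 + 50) = H + 6/47 = 6/47 + H)
1/O(4²) = 1/(6/47 + 4²) = 1/(6/47 + 16) = 1/(758/47) = 47/758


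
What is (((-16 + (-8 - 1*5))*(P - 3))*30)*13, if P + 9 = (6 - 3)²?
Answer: 33930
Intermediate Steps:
P = 0 (P = -9 + (6 - 3)² = -9 + 3² = -9 + 9 = 0)
(((-16 + (-8 - 1*5))*(P - 3))*30)*13 = (((-16 + (-8 - 1*5))*(0 - 3))*30)*13 = (((-16 + (-8 - 5))*(-3))*30)*13 = (((-16 - 13)*(-3))*30)*13 = (-29*(-3)*30)*13 = (87*30)*13 = 2610*13 = 33930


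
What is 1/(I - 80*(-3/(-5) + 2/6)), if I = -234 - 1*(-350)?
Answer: 3/124 ≈ 0.024194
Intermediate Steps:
I = 116 (I = -234 + 350 = 116)
1/(I - 80*(-3/(-5) + 2/6)) = 1/(116 - 80*(-3/(-5) + 2/6)) = 1/(116 - 80*(-3*(-1/5) + 2*(1/6))) = 1/(116 - 80*(3/5 + 1/3)) = 1/(116 - 80*14/15) = 1/(116 - 224/3) = 1/(124/3) = 3/124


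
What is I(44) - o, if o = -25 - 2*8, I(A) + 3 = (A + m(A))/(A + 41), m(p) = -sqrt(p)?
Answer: 3274/85 - 2*sqrt(11)/85 ≈ 38.440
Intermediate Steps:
I(A) = -3 + (A - sqrt(A))/(41 + A) (I(A) = -3 + (A - sqrt(A))/(A + 41) = -3 + (A - sqrt(A))/(41 + A))
o = -41 (o = -25 - 16 = -41)
I(44) - o = (-123 - sqrt(44) - 2*44)/(41 + 44) - 1*(-41) = (-123 - 2*sqrt(11) - 88)/85 + 41 = (-211 - 2*sqrt(11))/85 + 41 = (-211/85 - 2*sqrt(11)/85) + 41 = 3274/85 - 2*sqrt(11)/85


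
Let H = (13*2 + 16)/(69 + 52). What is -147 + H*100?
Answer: -13587/121 ≈ -112.29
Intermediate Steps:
H = 42/121 (H = (26 + 16)/121 = 42*(1/121) = 42/121 ≈ 0.34711)
-147 + H*100 = -147 + (42/121)*100 = -147 + 4200/121 = -13587/121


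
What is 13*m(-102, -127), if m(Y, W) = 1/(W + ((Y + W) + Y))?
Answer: -13/458 ≈ -0.028384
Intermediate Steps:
m(Y, W) = 1/(2*W + 2*Y) (m(Y, W) = 1/(W + ((W + Y) + Y)) = 1/(W + (W + 2*Y)) = 1/(2*W + 2*Y))
13*m(-102, -127) = 13*(1/(2*(-127 - 102))) = 13*((½)/(-229)) = 13*((½)*(-1/229)) = 13*(-1/458) = -13/458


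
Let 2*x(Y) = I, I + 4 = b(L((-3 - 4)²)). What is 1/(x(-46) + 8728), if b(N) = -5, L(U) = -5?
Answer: 2/17447 ≈ 0.00011463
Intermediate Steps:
I = -9 (I = -4 - 5 = -9)
x(Y) = -9/2 (x(Y) = (½)*(-9) = -9/2)
1/(x(-46) + 8728) = 1/(-9/2 + 8728) = 1/(17447/2) = 2/17447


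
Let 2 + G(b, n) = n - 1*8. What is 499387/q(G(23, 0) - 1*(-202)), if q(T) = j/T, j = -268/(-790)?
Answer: 18936755040/67 ≈ 2.8264e+8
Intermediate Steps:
G(b, n) = -10 + n (G(b, n) = -2 + (n - 1*8) = -2 + (n - 8) = -2 + (-8 + n) = -10 + n)
j = 134/395 (j = -268*(-1/790) = 134/395 ≈ 0.33924)
q(T) = 134/(395*T)
499387/q(G(23, 0) - 1*(-202)) = 499387/((134/(395*((-10 + 0) - 1*(-202))))) = 499387/((134/(395*(-10 + 202)))) = 499387/(((134/395)/192)) = 499387/(((134/395)*(1/192))) = 499387/(67/37920) = 499387*(37920/67) = 18936755040/67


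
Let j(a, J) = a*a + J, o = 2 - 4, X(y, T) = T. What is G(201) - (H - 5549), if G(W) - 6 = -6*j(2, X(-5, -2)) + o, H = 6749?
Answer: -1208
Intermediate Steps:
o = -2
j(a, J) = J + a**2 (j(a, J) = a**2 + J = J + a**2)
G(W) = -8 (G(W) = 6 + (-6*(-2 + 2**2) - 2) = 6 + (-6*(-2 + 4) - 2) = 6 + (-6*2 - 2) = 6 + (-12 - 2) = 6 - 14 = -8)
G(201) - (H - 5549) = -8 - (6749 - 5549) = -8 - 1*1200 = -8 - 1200 = -1208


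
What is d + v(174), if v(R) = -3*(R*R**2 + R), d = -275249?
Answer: -16079843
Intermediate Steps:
v(R) = -3*R - 3*R**3 (v(R) = -3*(R**3 + R) = -3*(R + R**3) = -3*R - 3*R**3)
d + v(174) = -275249 - 3*174*(1 + 174**2) = -275249 - 3*174*(1 + 30276) = -275249 - 3*174*30277 = -275249 - 15804594 = -16079843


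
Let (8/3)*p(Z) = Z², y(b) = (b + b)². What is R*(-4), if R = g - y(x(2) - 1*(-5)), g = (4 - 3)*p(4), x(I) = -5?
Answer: -24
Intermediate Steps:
y(b) = 4*b² (y(b) = (2*b)² = 4*b²)
p(Z) = 3*Z²/8
g = 6 (g = (4 - 3)*((3/8)*4²) = 1*((3/8)*16) = 1*6 = 6)
R = 6 (R = 6 - 4*(-5 - 1*(-5))² = 6 - 4*(-5 + 5)² = 6 - 4*0² = 6 - 4*0 = 6 - 1*0 = 6 + 0 = 6)
R*(-4) = 6*(-4) = -24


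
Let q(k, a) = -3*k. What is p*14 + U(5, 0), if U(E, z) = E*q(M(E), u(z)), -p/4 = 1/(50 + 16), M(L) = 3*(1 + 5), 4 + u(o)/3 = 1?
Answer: -8938/33 ≈ -270.85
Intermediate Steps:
u(o) = -9 (u(o) = -12 + 3*1 = -12 + 3 = -9)
M(L) = 18 (M(L) = 3*6 = 18)
p = -2/33 (p = -4/(50 + 16) = -4/66 = -4*1/66 = -2/33 ≈ -0.060606)
U(E, z) = -54*E (U(E, z) = E*(-3*18) = E*(-54) = -54*E)
p*14 + U(5, 0) = -2/33*14 - 54*5 = -28/33 - 270 = -8938/33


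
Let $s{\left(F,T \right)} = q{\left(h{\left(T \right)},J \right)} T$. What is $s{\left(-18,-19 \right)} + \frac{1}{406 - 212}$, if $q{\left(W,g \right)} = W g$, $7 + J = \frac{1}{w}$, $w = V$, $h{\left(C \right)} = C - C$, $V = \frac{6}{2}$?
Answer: $\frac{1}{194} \approx 0.0051546$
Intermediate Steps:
$V = 3$ ($V = 6 \cdot \frac{1}{2} = 3$)
$h{\left(C \right)} = 0$
$w = 3$
$J = - \frac{20}{3}$ ($J = -7 + \frac{1}{3} = - \frac{20}{3} \approx -6.6667$)
$s{\left(F,T \right)} = 0$ ($s{\left(F,T \right)} = 0 \left(- \frac{20}{3}\right) T = 0 T = 0$)
$s{\left(-18,-19 \right)} + \frac{1}{406 - 212} = 0 + \frac{1}{406 - 212} = 0 + \frac{1}{194} = \frac{1}{194}$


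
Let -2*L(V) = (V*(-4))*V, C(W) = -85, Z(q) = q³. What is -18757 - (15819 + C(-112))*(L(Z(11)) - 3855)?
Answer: -55686845735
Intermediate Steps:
L(V) = 2*V² (L(V) = -V*(-4)*V/2 = -(-4*V)*V/2 = -(-2)*V² = 2*V²)
-18757 - (15819 + C(-112))*(L(Z(11)) - 3855) = -18757 - (15819 - 85)*(2*(11³)² - 3855) = -18757 - 15734*(2*1331² - 3855) = -18757 - 15734*(2*1771561 - 3855) = -18757 - 15734*(3543122 - 3855) = -18757 - 15734*3539267 = -18757 - 1*55686826978 = -18757 - 55686826978 = -55686845735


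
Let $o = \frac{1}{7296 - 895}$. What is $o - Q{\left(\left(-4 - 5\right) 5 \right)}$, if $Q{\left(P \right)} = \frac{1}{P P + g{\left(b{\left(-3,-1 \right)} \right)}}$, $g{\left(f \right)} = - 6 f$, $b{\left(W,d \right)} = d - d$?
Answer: $- \frac{4376}{12962025} \approx -0.0003376$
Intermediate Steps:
$b{\left(W,d \right)} = 0$
$o = \frac{1}{6401} \approx 0.00015623$
$Q{\left(P \right)} = \frac{1}{P^{2}}$ ($Q{\left(P \right)} = \frac{1}{P P - 0} = \frac{1}{P^{2} + 0} = \frac{1}{P^{2}}$)
$o - Q{\left(\left(-4 - 5\right) 5 \right)} = \frac{1}{6401} - \frac{1}{25 \left(-4 - 5\right)^{2}} = \frac{1}{6401} - \frac{1}{2025} = - \frac{4376}{12962025}$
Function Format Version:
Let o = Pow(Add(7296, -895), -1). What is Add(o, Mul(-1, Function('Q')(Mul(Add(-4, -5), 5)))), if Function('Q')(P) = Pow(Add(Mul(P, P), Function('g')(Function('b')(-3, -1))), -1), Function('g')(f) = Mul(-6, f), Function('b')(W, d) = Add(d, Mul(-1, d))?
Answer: Rational(-4376, 12962025) ≈ -0.00033760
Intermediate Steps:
Function('b')(W, d) = 0
o = Rational(1, 6401) (o = Pow(6401, -1) = Rational(1, 6401) ≈ 0.00015623)
Function('Q')(P) = Pow(P, -2) (Function('Q')(P) = Pow(Add(Mul(P, P), Mul(-6, 0)), -1) = Pow(Add(Pow(P, 2), 0), -1) = Pow(Pow(P, 2), -1) = Pow(P, -2))
Add(o, Mul(-1, Function('Q')(Mul(Add(-4, -5), 5)))) = Add(Rational(1, 6401), Mul(-1, Pow(Mul(Add(-4, -5), 5), -2))) = Add(Rational(1, 6401), Mul(-1, Pow(Mul(-9, 5), -2))) = Add(Rational(1, 6401), Mul(-1, Pow(-45, -2))) = Add(Rational(1, 6401), Mul(-1, Rational(1, 2025))) = Add(Rational(1, 6401), Rational(-1, 2025)) = Rational(-4376, 12962025)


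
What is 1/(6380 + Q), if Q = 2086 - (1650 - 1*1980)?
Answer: 1/8796 ≈ 0.00011369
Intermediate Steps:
Q = 2416 (Q = 2086 - (1650 - 1980) = 2086 - 1*(-330) = 2086 + 330 = 2416)
1/(6380 + Q) = 1/(6380 + 2416) = 1/8796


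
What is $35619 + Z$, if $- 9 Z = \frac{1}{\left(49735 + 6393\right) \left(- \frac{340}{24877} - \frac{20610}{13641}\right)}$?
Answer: $\frac{3102911870557531079}{87113952397440} \approx 35619.0$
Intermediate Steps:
$Z = \frac{113115719}{87113952397440}$ ($Z = - \frac{\frac{1}{49735 + 6393} \frac{1}{- \frac{340}{24877} - \frac{20610}{13641}}}{9} = - \frac{\frac{1}{56128} \frac{1}{\left(-340\right) \frac{1}{24877} - \frac{6870}{4547}}}{9} = - \frac{\frac{1}{56128} \frac{1}{- \frac{340}{24877} - \frac{6870}{4547}}}{9} = - \frac{\frac{1}{56128} \frac{1}{- \frac{172450970}{113115719}}}{9} = - \frac{\frac{1}{56128} \left(- \frac{113115719}{172450970}\right)}{9} = \left(- \frac{1}{9}\right) \left(- \frac{113115719}{9679328044160}\right) = \frac{113115719}{87113952397440} \approx 1.2985 \cdot 10^{-6}$)
$35619 + Z = 35619 + \frac{113115719}{87113952397440} = \frac{3102911870557531079}{87113952397440}$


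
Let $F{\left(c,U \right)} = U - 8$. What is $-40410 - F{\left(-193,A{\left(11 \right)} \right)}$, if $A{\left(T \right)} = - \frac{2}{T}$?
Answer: $- \frac{444420}{11} \approx -40402.0$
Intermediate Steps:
$F{\left(c,U \right)} = -8 + U$
$-40410 - F{\left(-193,A{\left(11 \right)} \right)} = -40410 - \left(-8 - \frac{2}{11}\right) = -40410 - - \frac{90}{11} = -40410 + \frac{90}{11} = - \frac{444420}{11}$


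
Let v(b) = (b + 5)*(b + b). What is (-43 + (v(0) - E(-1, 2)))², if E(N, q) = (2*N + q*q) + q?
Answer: 2209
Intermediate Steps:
E(N, q) = q + q² + 2*N (E(N, q) = (2*N + q²) + q = (q² + 2*N) + q = q + q² + 2*N)
v(b) = 2*b*(5 + b) (v(b) = (5 + b)*(2*b) = 2*b*(5 + b))
(-43 + (v(0) - E(-1, 2)))² = (-43 + (2*0*(5 + 0) - (2 + 2² + 2*(-1))))² = (-43 + (2*0*5 - (2 + 4 - 2)))² = (-43 + (0 - 1*4))² = (-43 + (0 - 4))² = (-43 - 4)² = (-47)² = 2209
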